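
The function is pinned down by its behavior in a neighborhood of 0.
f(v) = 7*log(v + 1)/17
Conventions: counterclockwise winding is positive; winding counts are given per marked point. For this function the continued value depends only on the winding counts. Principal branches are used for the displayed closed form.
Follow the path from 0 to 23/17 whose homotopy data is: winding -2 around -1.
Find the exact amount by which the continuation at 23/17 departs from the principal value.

The rational part is single-valued and drops out of the difference; each branch term changes only by its own monodromy.
(7/17)*log(1 - v/(-1)): each positive loop around -1 adds 2*pi*i to the log, so winding -2 contributes (7/17)*(-2)*2*pi*i = -(28/17)*pi*i.
Summing the contributions at v = 23/17 gives -(28/17)*pi*i.

Continued minus principal equals -(28/17)*pi*i.


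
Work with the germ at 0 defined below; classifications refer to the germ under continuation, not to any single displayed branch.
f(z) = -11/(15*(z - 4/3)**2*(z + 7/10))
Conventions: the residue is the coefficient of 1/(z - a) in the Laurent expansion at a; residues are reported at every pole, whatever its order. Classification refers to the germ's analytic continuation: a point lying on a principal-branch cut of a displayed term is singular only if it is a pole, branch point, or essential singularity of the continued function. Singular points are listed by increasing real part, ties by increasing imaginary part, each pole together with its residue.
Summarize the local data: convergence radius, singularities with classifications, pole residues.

Radius of convergence at 0: 7/10.
At -7/10: a pole of order 1; residue -660/3721.
At 4/3: a pole of order 2; residue 660/3721.

Denominator factor (z - 4/3)^2: pole of order 2 at 4/3, modulus 4/3.
Denominator factor (z + 7/10): pole of order 1 at -7/10, modulus 7/10.
The radius of convergence is the smallest modulus among the singular points: 7/10.
At the order-1 pole -7/10 set g(z) = (z - (-7/10))*f(z) = -11/(15*(z - 4/3)**2).
Simple pole: residue = g(a) at a = -7/10, which is -660/3721.
At the order-2 pole 4/3 set g(z) = (z - (4/3))^2*f(z) = -11/(15*(z + 7/10)).
Order-2 pole: residue = g'(a); g'(4/3) = 660/3721, so the residue is 660/3721.
List the singular points by increasing real part (a conjugate pair: the negative imaginary part first).


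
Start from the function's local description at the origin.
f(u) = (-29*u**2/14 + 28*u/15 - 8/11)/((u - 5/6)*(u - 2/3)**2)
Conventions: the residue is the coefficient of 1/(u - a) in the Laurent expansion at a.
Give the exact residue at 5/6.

The residue is -3383/154.

At the order-1 pole 5/6 set g(u) = (u - (5/6))*f(u) = (-29*u**2/14 + 28*u/15 - 8/11)/(u - 2/3)**2.
Simple pole: residue = g(a) at a = 5/6, which is -3383/154.


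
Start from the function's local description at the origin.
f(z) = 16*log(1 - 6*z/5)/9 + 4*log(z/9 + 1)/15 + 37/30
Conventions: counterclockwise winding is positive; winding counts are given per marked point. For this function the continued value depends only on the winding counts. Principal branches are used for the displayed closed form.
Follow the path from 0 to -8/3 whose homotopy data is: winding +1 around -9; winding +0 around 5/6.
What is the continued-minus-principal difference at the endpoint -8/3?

The rational part is single-valued and drops out of the difference; each branch term changes only by its own monodromy.
(16/9)*log(1 - z/(5/6)): winding 0 around 5/6, so this term returns to its principal value, contribution 0.
(4/15)*log(1 - z/(-9)): each positive loop around -9 adds 2*pi*i to the log, so winding +1 contributes (4/15)*(1)*2*pi*i = (8/15)*pi*i.
Summing the contributions at z = -8/3 gives (8/15)*pi*i.

Continued minus principal equals (8/15)*pi*i.


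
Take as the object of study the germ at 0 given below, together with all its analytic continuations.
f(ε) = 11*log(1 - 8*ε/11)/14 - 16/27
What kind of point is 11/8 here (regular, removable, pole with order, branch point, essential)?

The point is a logarithmic branch point.

The term (11/14)*log(1 - ε/(11/8)) has argument 1 - 11/8/(11/8) = 0 at 11/8: a logarithmic (infinitely-sheeted) branch point; the remaining terms are analytic or single-valued there.


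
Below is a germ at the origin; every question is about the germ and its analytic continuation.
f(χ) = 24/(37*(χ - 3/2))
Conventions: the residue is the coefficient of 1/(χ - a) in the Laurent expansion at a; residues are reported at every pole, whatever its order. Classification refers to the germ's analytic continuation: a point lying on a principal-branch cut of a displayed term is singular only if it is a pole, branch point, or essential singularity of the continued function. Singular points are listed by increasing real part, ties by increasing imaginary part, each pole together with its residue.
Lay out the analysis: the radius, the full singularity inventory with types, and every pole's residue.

Radius of convergence at 0: 3/2.
At 3/2: a pole of order 1; residue 24/37.

Denominator factor (χ - 3/2): pole of order 1 at 3/2, modulus 3/2.
The radius of convergence is the smallest modulus among the singular points: 3/2.
At the order-1 pole 3/2 set g(χ) = (χ - (3/2))*f(χ) = 24/37.
Simple pole: residue = g(a) at a = 3/2, which is 24/37.


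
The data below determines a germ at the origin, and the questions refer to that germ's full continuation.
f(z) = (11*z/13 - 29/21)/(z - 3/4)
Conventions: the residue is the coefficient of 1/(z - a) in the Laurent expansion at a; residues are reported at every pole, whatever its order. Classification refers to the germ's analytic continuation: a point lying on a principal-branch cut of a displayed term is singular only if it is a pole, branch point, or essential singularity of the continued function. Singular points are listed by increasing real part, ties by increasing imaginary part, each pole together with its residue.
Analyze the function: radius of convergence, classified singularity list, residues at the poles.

Radius of convergence at 0: 3/4.
At 3/4: a pole of order 1; residue -815/1092.

Denominator factor (z - 3/4): pole of order 1 at 3/4, modulus 3/4.
The radius of convergence is the smallest modulus among the singular points: 3/4.
At the order-1 pole 3/4 set g(z) = (z - (3/4))*f(z) = 11*z/13 - 29/21.
Simple pole: residue = g(a) at a = 3/4, which is -815/1092.


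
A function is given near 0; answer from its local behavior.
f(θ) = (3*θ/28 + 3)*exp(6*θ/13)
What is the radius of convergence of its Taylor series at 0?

The radius of convergence is infinite.

The factor exp(6*θ/13) is entire and contributes no finite singular point.
The polynomial part has no poles.
No finite singular points: the Taylor series at 0 converges everywhere.


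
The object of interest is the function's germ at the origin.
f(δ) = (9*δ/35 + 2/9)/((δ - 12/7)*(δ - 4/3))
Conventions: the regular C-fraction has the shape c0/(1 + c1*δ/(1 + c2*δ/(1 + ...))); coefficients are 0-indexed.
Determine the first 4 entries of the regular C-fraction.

The regular C-fraction coefficients are [7/72, -523/210, 195177/146440, -735/4184].

Taylor coefficients (expand at 0): a_0 = 7/72, a_1 = 523/2160, a_2 = 14531/51840, a_3 = 83299/311040.
c0 = a_0 = 7/72. Peel one level at a time: if S = 1 + c*δ/S' with S'(0) = 1, then c is the δ-coefficient of S and S' = c*δ/(S - 1).
S_1 = c0/f = 1 + (-523/210)*δ + (65059/19600)*δ^2 + ...; c1 = -523/210.
S_2 = c1*δ/(S_1 - 1) = 1 + (195177/146440)*δ + (4098717/17505856)*δ^2 + ...; c2 = 195177/146440.
S_3 = c2*δ/(S_2 - 1) = 1 + (-735/4184)*δ + ...; c3 = -735/4184.


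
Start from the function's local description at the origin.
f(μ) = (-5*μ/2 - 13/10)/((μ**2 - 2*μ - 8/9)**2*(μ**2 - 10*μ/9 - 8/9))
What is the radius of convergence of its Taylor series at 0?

The radius of convergence is -1 + (1/3)*sqrt(17).

Denominator factor (μ**2 - 10*μ/9 - 8/9): discriminant 388/81, real irrational roots 5/9 + (1/9)*sqrt(97) and 5/9 - (1/9)*sqrt(97); poles of order 1, moduli 5/9 + (1/9)*sqrt(97) and -5/9 + (1/9)*sqrt(97).
Denominator factor (μ**2 - 2*μ - 8/9)^2: discriminant 68/9, real irrational roots 1 + (1/3)*sqrt(17) and 1 - (1/3)*sqrt(17); poles of order 2, moduli 1 + (1/3)*sqrt(17) and -1 + (1/3)*sqrt(17).
The radius of convergence is the smallest modulus among the singular points: -1 + (1/3)*sqrt(17).


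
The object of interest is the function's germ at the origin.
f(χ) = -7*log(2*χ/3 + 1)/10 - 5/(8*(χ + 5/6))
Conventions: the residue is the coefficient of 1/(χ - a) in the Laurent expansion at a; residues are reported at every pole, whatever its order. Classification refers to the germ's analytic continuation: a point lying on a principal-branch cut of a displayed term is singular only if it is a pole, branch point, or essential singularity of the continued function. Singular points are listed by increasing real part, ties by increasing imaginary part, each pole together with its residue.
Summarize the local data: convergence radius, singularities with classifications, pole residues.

Denominator factor (χ + 5/6): pole of order 1 at -5/6, modulus 5/6.
Branch term (-7/10)*log(1 - χ/(-3/2)): its argument vanishes at χ = -3/2, a logarithmic branch point, modulus 3/2.
The radius of convergence is the smallest modulus among the singular points: 5/6.
The branch term is analytic at -5/6 and contributes nothing to the residue; only the rational part matters.
At the order-1 pole -5/6 set g(χ) = (χ - (-5/6))*(rational part) = -5/8.
Simple pole: residue = g(a) at a = -5/6, which is -5/8.
List the singular points by increasing real part (a conjugate pair: the negative imaginary part first).

Radius of convergence at 0: 5/6.
At -3/2: a logarithmic branch point.
At -5/6: a pole of order 1; residue -5/8.


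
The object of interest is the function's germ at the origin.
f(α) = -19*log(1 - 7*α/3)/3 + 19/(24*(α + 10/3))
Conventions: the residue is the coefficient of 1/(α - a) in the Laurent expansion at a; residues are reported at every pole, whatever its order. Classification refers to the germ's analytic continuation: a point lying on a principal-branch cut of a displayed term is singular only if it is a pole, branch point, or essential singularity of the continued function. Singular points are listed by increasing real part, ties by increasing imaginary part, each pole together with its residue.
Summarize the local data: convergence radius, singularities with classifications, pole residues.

Radius of convergence at 0: 3/7.
At -10/3: a pole of order 1; residue 19/24.
At 3/7: a logarithmic branch point.

Denominator factor (α + 10/3): pole of order 1 at -10/3, modulus 10/3.
Branch term (-19/3)*log(1 - α/(3/7)): its argument vanishes at α = 3/7, a logarithmic branch point, modulus 3/7.
The radius of convergence is the smallest modulus among the singular points: 3/7.
The branch term is analytic at -10/3 and contributes nothing to the residue; only the rational part matters.
At the order-1 pole -10/3 set g(α) = (α - (-10/3))*(rational part) = 19/24.
Simple pole: residue = g(a) at a = -10/3, which is 19/24.
List the singular points by increasing real part (a conjugate pair: the negative imaginary part first).


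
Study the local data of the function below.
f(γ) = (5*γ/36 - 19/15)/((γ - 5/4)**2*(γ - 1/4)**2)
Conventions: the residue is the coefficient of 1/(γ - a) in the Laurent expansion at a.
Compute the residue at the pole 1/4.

The residue is -93/40.

At the order-2 pole 1/4 set g(γ) = (γ - (1/4))^2*f(γ) = (5*γ/36 - 19/15)/(γ - 5/4)**2.
Order-2 pole: residue = g'(a); g'(1/4) = -93/40, so the residue is -93/40.


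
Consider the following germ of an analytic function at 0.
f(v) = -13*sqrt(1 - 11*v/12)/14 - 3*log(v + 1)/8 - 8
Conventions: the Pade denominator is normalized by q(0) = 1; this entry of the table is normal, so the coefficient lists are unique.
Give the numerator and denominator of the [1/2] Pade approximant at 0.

The Pade approximant has numerator coefficients [-125/14, -466093549/193268208]; denominator coefficients [1, 158624/575203, 22189163/662633856].

Taylor coefficients needed (expand at 0): a_0 = -125/14, a_1 = 17/336, a_2 = 4597/16128, a_3 = -31081/387072.
Write the denominator as Q(v) = 1 + q1*v + q2*v^2. Requiring Q*f - P = O(v^4) with deg P <= 1 kills the coefficients of v^2..v^3 in Q*f:
  v^2: a_2 + q1*a_1 + q2*a_0 = 0, i.e. 4597/16128 + (17/336)*q1 + (-125/14)*q2 = 0.
  v^3: a_3 + q1*a_2 + q2*a_1 = 0, i.e. -31081/387072 + (4597/16128)*q1 + (17/336)*q2 = 0.
Solving this linear system: q1 = 158624/575203, q2 = 22189163/662633856.
The numerator is Q*f truncated at degree 1: P0 = a_0 = -125/14; P1 = a_1 + q1*a_0 = -466093549/193268208.


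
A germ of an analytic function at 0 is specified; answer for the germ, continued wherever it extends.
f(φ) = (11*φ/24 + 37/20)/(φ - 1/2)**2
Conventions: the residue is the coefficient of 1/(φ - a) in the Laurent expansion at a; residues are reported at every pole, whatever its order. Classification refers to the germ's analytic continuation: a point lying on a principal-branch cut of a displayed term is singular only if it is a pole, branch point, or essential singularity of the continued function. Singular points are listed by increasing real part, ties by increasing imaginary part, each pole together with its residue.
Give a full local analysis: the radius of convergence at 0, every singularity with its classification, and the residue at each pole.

Denominator factor (φ - 1/2)^2: pole of order 2 at 1/2, modulus 1/2.
The radius of convergence is the smallest modulus among the singular points: 1/2.
At the order-2 pole 1/2 set g(φ) = (φ - (1/2))^2*f(φ) = 11*φ/24 + 37/20.
Order-2 pole: residue = g'(a); g'(1/2) = 11/24, so the residue is 11/24.

Radius of convergence at 0: 1/2.
At 1/2: a pole of order 2; residue 11/24.


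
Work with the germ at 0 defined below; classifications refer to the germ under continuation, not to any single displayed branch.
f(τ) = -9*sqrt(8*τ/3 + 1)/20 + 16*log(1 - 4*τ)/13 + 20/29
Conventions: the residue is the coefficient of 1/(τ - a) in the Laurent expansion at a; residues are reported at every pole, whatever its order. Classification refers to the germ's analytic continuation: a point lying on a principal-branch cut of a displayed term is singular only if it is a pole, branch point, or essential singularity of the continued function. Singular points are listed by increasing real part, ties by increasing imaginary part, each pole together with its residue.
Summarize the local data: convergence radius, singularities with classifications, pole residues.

Branch term (16/13)*log(1 - τ/(1/4)): its argument vanishes at τ = 1/4, a logarithmic branch point, modulus 1/4.
Branch term (-9/20)*sqrt(1 - τ/(-3/8)): its argument vanishes at τ = -3/8, a square-root branch point, modulus 3/8.
The radius of convergence is the smallest modulus among the singular points: 1/4.
List the singular points by increasing real part (a conjugate pair: the negative imaginary part first).

Radius of convergence at 0: 1/4.
At -3/8: an algebraic (square-root) branch point.
At 1/4: a logarithmic branch point.


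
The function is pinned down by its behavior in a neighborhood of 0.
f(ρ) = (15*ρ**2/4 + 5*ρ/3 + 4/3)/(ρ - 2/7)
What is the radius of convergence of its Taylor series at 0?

Denominator factor (ρ - 2/7): pole of order 1 at 2/7, modulus 2/7.
The radius of convergence is the smallest modulus among the singular points: 2/7.

The radius of convergence is 2/7.


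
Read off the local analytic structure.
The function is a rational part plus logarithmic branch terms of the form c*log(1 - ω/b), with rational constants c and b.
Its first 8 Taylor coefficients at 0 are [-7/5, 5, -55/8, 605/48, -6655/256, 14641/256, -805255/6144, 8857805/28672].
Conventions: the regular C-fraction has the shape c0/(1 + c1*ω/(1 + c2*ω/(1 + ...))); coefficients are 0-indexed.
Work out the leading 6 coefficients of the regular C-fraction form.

The regular C-fraction coefficients are [-7/5, 25/7, -123/56, -847/2952, 2453/1476, 1353/4460].

Taylor coefficients (read off): a_0 = -7/5, a_1 = 5, a_2 = -55/8, a_3 = 605/48, a_4 = -6655/256, a_5 = 14641/256.
c0 = a_0 = -7/5. Peel one level at a time: if S = 1 + c*ω/S' with S'(0) = 1, then c is the ω-coefficient of S and S' = c*ω/(S - 1).
S_1 = c0/f = 1 + (25/7)*ω + (3075/392)*ω^2 + ...; c1 = 25/7.
S_2 = c1*ω/(S_1 - 1) = 1 + (-123/56)*ω + (-121/192)*ω^2 + ...; c2 = -123/56.
S_3 = c2*ω/(S_2 - 1) = 1 + (-847/2952)*ω + (2077691/4357152)*ω^2 + ...; c3 = -847/2952.
S_4 = c3*ω/(S_3 - 1) = 1 + (2453/1476)*ω + (-121/240)*ω^2 + ...; c4 = 2453/1476.
S_5 = c4*ω/(S_4 - 1) = 1 + (1353/4460)*ω + ...; c5 = 1353/4460.


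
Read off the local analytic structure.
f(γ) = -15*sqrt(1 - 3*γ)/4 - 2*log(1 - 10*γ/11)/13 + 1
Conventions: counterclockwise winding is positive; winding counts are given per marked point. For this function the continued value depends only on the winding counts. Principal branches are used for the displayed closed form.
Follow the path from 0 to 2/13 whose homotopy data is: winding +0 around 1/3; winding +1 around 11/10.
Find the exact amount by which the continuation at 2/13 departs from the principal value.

The rational part is single-valued and drops out of the difference; each branch term changes only by its own monodromy.
(-2/13)*log(1 - γ/(11/10)): each positive loop around 11/10 adds 2*pi*i to the log, so winding +1 contributes (-2/13)*(1)*2*pi*i = -(4/13)*pi*i.
(-15/4)*sqrt(1 - γ/(1/3)): winding +0 is even, the square root returns to the same sheet, contribution 0.
Summing the contributions at γ = 2/13 gives -(4/13)*pi*i.

Continued minus principal equals -(4/13)*pi*i.


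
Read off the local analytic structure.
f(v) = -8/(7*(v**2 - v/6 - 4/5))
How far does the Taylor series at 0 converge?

Denominator factor (v**2 - v/6 - 4/5): discriminant 581/180, real irrational roots 1/12 + (1/60)*sqrt(2905) and 1/12 - (1/60)*sqrt(2905); poles of order 1, moduli 1/12 + (1/60)*sqrt(2905) and -1/12 + (1/60)*sqrt(2905).
The radius of convergence is the smallest modulus among the singular points: -1/12 + (1/60)*sqrt(2905).

The radius of convergence is -1/12 + (1/60)*sqrt(2905).


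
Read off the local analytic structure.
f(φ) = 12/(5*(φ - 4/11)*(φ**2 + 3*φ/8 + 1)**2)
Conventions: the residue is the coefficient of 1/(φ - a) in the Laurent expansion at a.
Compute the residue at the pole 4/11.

At the order-1 pole 4/11 set g(φ) = (φ - (4/11))*f(φ) = 12/(5*(φ**2 + 3*φ/8 + 1)**2).
Simple pole: residue = g(a) at a = 4/11, which is 702768/471245.

The residue is 702768/471245.


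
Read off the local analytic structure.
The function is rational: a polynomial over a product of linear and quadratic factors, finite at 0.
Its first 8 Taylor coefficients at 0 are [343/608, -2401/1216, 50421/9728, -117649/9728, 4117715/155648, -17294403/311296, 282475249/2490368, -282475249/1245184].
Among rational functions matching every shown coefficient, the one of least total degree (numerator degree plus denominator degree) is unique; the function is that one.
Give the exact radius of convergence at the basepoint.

The radius of convergence is 4/7.

No rational of total degree below 2 reproduces all 8 coefficients; solving the [0/2] Pade equations on them gives f(η) = 7/(38*(η + 4/7)**2), whose expansion matches every shown term.
Denominator factor (η + 4/7)^2: pole of order 2 at -4/7, modulus 4/7.
The radius of convergence is the smallest modulus among the singular points: 4/7.


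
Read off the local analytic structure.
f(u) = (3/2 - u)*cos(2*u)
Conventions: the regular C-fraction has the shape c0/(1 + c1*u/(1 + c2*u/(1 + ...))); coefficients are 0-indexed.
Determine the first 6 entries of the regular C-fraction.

The regular C-fraction coefficients are [3/2, 2/3, -11/3, 3, 5/11, 7/33].

Taylor coefficients (expand at 0): a_0 = 3/2, a_1 = -1, a_2 = -3, a_3 = 2, a_4 = 1, a_5 = -2/3.
c0 = a_0 = 3/2. Peel one level at a time: if S = 1 + c*u/S' with S'(0) = 1, then c is the u-coefficient of S and S' = c*u/(S - 1).
S_1 = c0/f = 1 + (2/3)*u + (22/9)*u^2 + ...; c1 = 2/3.
S_2 = c1*u/(S_1 - 1) = 1 + (-11/3)*u + (11)*u^2 + ...; c2 = -11/3.
S_3 = c2*u/(S_2 - 1) = 1 + (3)*u + (-15/11)*u^2 + ...; c3 = 3.
S_4 = c3*u/(S_3 - 1) = 1 + (5/11)*u + (-35/363)*u^2 + ...; c4 = 5/11.
S_5 = c4*u/(S_4 - 1) = 1 + (7/33)*u + ...; c5 = 7/33.


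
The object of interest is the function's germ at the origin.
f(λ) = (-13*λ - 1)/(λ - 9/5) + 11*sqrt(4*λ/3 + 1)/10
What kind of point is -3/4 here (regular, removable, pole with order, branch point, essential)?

The term (11/10)*sqrt(1 - λ/(-3/4)) has argument 1 - -3/4/(-3/4) = 0 at -3/4: a square-root (algebraic, two-sheeted) branch point; the remaining terms are analytic or single-valued there.

The point is an algebraic (square-root) branch point.


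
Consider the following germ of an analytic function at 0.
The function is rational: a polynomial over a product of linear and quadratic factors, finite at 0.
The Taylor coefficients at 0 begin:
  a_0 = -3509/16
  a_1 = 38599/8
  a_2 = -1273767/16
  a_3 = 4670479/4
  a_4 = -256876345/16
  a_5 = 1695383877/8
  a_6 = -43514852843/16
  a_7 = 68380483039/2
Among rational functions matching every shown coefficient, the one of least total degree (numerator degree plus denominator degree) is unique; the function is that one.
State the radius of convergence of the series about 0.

The radius of convergence is 1/11.

No rational of total degree below 2 reproduces all 8 coefficients; solving the [0/2] Pade equations on them gives f(τ) = -29/(16*(τ + 1/11)**2), whose expansion matches every shown term.
Denominator factor (τ + 1/11)^2: pole of order 2 at -1/11, modulus 1/11.
The radius of convergence is the smallest modulus among the singular points: 1/11.


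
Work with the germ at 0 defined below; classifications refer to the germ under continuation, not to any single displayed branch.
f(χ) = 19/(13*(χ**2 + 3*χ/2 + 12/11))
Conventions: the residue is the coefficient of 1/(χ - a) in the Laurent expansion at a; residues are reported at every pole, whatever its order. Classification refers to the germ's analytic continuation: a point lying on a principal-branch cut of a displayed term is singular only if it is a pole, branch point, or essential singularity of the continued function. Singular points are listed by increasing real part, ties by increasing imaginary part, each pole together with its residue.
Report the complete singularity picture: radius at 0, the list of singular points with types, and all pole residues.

Radius of convergence at 0: (2/11)*sqrt(33).
At (-3/4) - ((1/44)*sqrt(1023))*i: a pole of order 1; residue ((38/1209)*sqrt(1023))*i.
At (-3/4) + ((1/44)*sqrt(1023))*i: a pole of order 1; residue -((38/1209)*sqrt(1023))*i.

Denominator factor (χ**2 + 3*χ/2 + 12/11): discriminant -93/44, complex-conjugate roots (-3/4) + ((1/44)*sqrt(1023))*i and (-3/4) - ((1/44)*sqrt(1023))*i; poles of order 1, moduli (2/11)*sqrt(33) and (2/11)*sqrt(33).
The radius of convergence is the smallest modulus among the singular points: (2/11)*sqrt(33).
The factor χ**2 + 3*χ/2 + 12/11 splits as (χ - a)(χ - a') with a = (-3/4) - ((1/44)*sqrt(1023))*i, a' = (-3/4) + ((1/44)*sqrt(1023))*i. At the order-1 pole a set g(χ) = (χ - a)*f(χ) = [19/13] / (χ - a').
Simple pole: residue = g(a) at a = (-3/4) - ((1/44)*sqrt(1023))*i, which is ((38/1209)*sqrt(1023))*i.
The factor χ**2 + 3*χ/2 + 12/11 splits as (χ - a)(χ - a') with a = (-3/4) + ((1/44)*sqrt(1023))*i, a' = (-3/4) - ((1/44)*sqrt(1023))*i. At the order-1 pole a set g(χ) = (χ - a)*f(χ) = [19/13] / (χ - a').
Simple pole: residue = g(a) at a = (-3/4) + ((1/44)*sqrt(1023))*i, which is -((38/1209)*sqrt(1023))*i.
List the singular points by increasing real part (a conjugate pair: the negative imaginary part first).


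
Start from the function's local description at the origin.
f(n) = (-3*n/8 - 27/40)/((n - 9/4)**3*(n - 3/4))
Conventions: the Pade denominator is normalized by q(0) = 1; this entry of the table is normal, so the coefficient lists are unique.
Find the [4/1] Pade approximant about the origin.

Taylor coefficients needed (expand at 0): a_0 = -32/405, a_1 = -928/3645, a_2 = -1792/3645, a_3 = -229376/295245, a_4 = -2977792/2657205, a_5 = -12345344/7971615.
Write the denominator as Q(n) = 1 + q1*n. Requiring Q*f - P = O(n^6) with deg P <= 4 kills the coefficients of n^5..n^5 in Q*f:
  n^5: a_5 + q1*a_4 = 0, i.e. -12345344/7971615 + (-2977792/2657205)*q1 = 0.
Solving this linear system: q1 = -3014/2181.
The numerator is Q*f truncated at degree 4: P0 = a_0 = -32/405; P1 = a_1 + q1*a_0 = -385312/2649915; P2 = a_2 + q1*a_1 = -222272/1589949; P3 = a_3 + q1*a_2 = -20926976/214643115; P4 = a_4 + q1*a_3 = -90836992/1931788035.

The Pade approximant has numerator coefficients [-32/405, -385312/2649915, -222272/1589949, -20926976/214643115, -90836992/1931788035]; denominator coefficients [1, -3014/2181].


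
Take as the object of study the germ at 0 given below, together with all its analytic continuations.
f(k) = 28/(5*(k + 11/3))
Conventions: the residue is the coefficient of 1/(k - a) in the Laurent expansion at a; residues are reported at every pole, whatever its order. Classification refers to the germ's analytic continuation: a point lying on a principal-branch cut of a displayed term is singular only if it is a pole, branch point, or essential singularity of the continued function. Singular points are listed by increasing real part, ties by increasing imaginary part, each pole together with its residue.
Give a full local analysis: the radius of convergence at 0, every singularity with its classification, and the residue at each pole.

Radius of convergence at 0: 11/3.
At -11/3: a pole of order 1; residue 28/5.

Denominator factor (k + 11/3): pole of order 1 at -11/3, modulus 11/3.
The radius of convergence is the smallest modulus among the singular points: 11/3.
At the order-1 pole -11/3 set g(k) = (k - (-11/3))*f(k) = 28/5.
Simple pole: residue = g(a) at a = -11/3, which is 28/5.


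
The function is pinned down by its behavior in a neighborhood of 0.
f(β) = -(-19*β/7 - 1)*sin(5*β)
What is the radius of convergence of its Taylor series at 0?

The factor -sin(5*β) is entire and contributes no finite singular point.
The polynomial part has no poles.
No finite singular points: the Taylor series at 0 converges everywhere.

The radius of convergence is infinite.


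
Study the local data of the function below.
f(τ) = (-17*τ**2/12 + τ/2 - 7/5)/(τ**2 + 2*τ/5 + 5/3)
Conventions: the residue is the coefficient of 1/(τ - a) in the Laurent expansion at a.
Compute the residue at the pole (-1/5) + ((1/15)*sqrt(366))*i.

The factor τ**2 + 2*τ/5 + 5/3 splits as (τ - a)(τ - a') with a = (-1/5) + ((1/15)*sqrt(366))*i, a' = (-1/5) - ((1/15)*sqrt(366))*i. At the order-1 pole a set g(τ) = (τ - a)*f(τ) = [-17*τ**2/12 + τ/2 - 7/5] / (τ - a').
Simple pole: residue = g(a) at a = (-1/5) + ((1/15)*sqrt(366))*i, which is (8/15) - ((673/43920)*sqrt(366))*i.

The residue is (8/15) - ((673/43920)*sqrt(366))*i.


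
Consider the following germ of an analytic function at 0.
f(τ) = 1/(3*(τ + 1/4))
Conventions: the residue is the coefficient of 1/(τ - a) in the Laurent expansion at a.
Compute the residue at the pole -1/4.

The residue is 1/3.

At the order-1 pole -1/4 set g(τ) = (τ - (-1/4))*f(τ) = 1/3.
Simple pole: residue = g(a) at a = -1/4, which is 1/3.


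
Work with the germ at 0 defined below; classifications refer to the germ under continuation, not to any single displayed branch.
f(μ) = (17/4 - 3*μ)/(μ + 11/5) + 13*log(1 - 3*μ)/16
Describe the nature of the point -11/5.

The denominator factor μ + 11/5 vanishes at -11/5 and appears to the power 1; the numerator there equals 217/20, nonzero, and no other factor vanishes.
The branch terms are analytic at this point.
Hence a pole whose order is the multiplicity, 1.

The point is a pole of order 1.


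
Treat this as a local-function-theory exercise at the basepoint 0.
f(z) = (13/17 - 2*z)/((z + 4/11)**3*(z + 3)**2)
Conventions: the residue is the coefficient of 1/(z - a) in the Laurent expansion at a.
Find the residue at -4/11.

The residue is 3738779/12023777.

At the order-3 pole -4/11 set g(z) = (z - (-4/11))^3*f(z) = (13/17 - 2*z)/(z + 3)**2.
Order-3 pole: residue = g''(a)/2; g''(-4/11) = 7477558/12023777, so the residue is 3738779/12023777.


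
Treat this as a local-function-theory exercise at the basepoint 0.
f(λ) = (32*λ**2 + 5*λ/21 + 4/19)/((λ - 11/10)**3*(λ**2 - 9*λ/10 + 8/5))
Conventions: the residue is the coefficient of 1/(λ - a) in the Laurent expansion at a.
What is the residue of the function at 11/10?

At the order-3 pole 11/10 set g(λ) = (λ - (11/10))^3*f(λ) = (32*λ**2 + 5*λ/21 + 4/19)/(λ**2 - 9*λ/10 + 8/5).
Order-3 pole: residue = g''(a)/2; g''(11/10) = -508172150/23128833, so the residue is -254086075/23128833.

The residue is -254086075/23128833.


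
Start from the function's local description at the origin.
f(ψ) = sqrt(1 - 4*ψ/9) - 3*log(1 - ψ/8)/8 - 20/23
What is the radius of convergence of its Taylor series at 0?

Branch term (-3/8)*log(1 - ψ/(8)): its argument vanishes at ψ = 8, a logarithmic branch point, modulus 8.
Branch term (1)*sqrt(1 - ψ/(9/4)): its argument vanishes at ψ = 9/4, a square-root branch point, modulus 9/4.
The radius of convergence is the smallest modulus among the singular points: 9/4.

The radius of convergence is 9/4.


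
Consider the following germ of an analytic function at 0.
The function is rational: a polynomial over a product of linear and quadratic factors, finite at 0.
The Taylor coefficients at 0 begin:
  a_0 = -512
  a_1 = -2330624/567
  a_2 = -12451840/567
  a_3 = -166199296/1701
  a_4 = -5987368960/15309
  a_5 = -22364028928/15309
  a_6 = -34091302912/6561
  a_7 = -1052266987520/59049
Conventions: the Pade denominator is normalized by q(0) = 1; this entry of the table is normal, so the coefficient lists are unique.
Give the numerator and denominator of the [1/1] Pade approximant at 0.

The Pade approximant has numerator coefficients [-512, -443600896/322623]; denominator coefficients [1, -3040/569].

Taylor coefficients needed (read off): a_0 = -512, a_1 = -2330624/567, a_2 = -12451840/567.
Write the denominator as Q(μ) = 1 + q1*μ. Requiring Q*f - P = O(μ^3) with deg P <= 1 kills the coefficients of μ^2..μ^2 in Q*f:
  μ^2: a_2 + q1*a_1 = 0, i.e. -12451840/567 + (-2330624/567)*q1 = 0.
Solving this linear system: q1 = -3040/569.
The numerator is Q*f truncated at degree 1: P0 = a_0 = -512; P1 = a_1 + q1*a_0 = -443600896/322623.


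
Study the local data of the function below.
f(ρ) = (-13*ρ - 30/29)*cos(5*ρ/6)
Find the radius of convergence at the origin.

The radius of convergence is infinite.

The factor cos(5*ρ/6) is entire and contributes no finite singular point.
The polynomial part has no poles.
No finite singular points: the Taylor series at 0 converges everywhere.


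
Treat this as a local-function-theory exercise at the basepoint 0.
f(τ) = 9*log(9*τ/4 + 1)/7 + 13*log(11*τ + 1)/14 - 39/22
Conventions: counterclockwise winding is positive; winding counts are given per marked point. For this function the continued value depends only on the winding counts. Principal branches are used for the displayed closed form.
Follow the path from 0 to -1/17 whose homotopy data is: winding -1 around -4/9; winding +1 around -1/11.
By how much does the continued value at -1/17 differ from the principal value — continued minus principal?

Continued minus principal equals -(5/7)*pi*i.

The rational part is single-valued and drops out of the difference; each branch term changes only by its own monodromy.
(13/14)*log(1 - τ/(-1/11)): each positive loop around -1/11 adds 2*pi*i to the log, so winding +1 contributes (13/14)*(1)*2*pi*i = (13/7)*pi*i.
(9/7)*log(1 - τ/(-4/9)): each positive loop around -4/9 adds 2*pi*i to the log, so winding -1 contributes (9/7)*(-1)*2*pi*i = -(18/7)*pi*i.
Summing the contributions at τ = -1/17 gives -(5/7)*pi*i.


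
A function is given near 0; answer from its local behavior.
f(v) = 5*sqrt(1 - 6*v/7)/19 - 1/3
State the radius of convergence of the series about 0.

Branch term (5/19)*sqrt(1 - v/(7/6)): its argument vanishes at v = 7/6, a square-root branch point, modulus 7/6.
The radius of convergence is the smallest modulus among the singular points: 7/6.

The radius of convergence is 7/6.


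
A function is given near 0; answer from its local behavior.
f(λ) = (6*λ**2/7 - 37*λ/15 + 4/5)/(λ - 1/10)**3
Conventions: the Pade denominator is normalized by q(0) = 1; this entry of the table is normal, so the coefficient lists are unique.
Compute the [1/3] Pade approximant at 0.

Taylor coefficients needed (expand at 0): a_0 = -800, a_1 = -64600/3, a_2 = -2848000/7, a_3 = -45820000/7, a_4 = -2012800000/21.
Write the denominator as Q(λ) = 1 + q1*λ + q2*λ^2 + q3*λ^3. Requiring Q*f - P = O(λ^5) with deg P <= 1 kills the coefficients of λ^2..λ^4 in Q*f:
  λ^2: a_2 + q1*a_1 + q2*a_0 = 0, i.e. -2848000/7 + (-64600/3)*q1 + (-800)*q2 = 0.
  λ^3: a_3 + q1*a_2 + q2*a_1 + q3*a_0 = 0, i.e. -45820000/7 + (-2848000/7)*q1 + (-64600/3)*q2 + (-800)*q3 = 0.
  λ^4: a_4 + q1*a_3 + q2*a_2 + q3*a_1 = 0, i.e. -2012800000/21 + (-45820000/7)*q1 + (-2848000/7)*q2 + (-64600/3)*q3 = 0.
Solving this linear system: q1 = -795251760/25855403, q2 = 8256207300/25855403, q3 = -205379000000/180987821.
The numerator is Q*f truncated at degree 1: P0 = a_0 = -800; P1 = a_1 + q1*a_0 = 238345190200/77566209.

The Pade approximant has numerator coefficients [-800, 238345190200/77566209]; denominator coefficients [1, -795251760/25855403, 8256207300/25855403, -205379000000/180987821].


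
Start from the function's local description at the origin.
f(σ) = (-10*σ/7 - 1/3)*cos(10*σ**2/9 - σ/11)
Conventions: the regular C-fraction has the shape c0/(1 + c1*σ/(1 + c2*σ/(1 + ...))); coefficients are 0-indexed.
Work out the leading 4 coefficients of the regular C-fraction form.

The regular C-fraction coefficients are [-1/3, -30/7, 217849/50820, 21512771/4744751220].

Taylor coefficients (expand at 0): a_0 = -1/3, a_1 = -10/7, a_2 = 1/726, a_3 = -635/22869.
c0 = a_0 = -1/3. Peel one level at a time: if S = 1 + c*σ/S' with S'(0) = 1, then c is the σ-coefficient of S and S' = c*σ/(S - 1).
S_1 = c0/f = 1 + (-30/7)*σ + (217849/11858)*σ^2 + ...; c1 = -30/7.
S_2 = c1*σ/(S_1 - 1) = 1 + (217849/50820)*σ + (-3073253/158122800)*σ^2 + ...; c2 = 217849/50820.
S_3 = c2*σ/(S_2 - 1) = 1 + (21512771/4744751220)*σ + ...; c3 = 21512771/4744751220.


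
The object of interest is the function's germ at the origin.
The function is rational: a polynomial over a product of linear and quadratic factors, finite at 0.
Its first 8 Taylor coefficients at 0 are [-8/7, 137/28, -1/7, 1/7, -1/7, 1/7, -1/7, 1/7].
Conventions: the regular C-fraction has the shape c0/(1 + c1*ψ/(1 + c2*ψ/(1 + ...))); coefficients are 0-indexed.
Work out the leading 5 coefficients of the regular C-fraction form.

Taylor coefficients (read off): a_0 = -8/7, a_1 = 137/28, a_2 = -1/7, a_3 = 1/7, a_4 = -1/7.
c0 = a_0 = -8/7. Peel one level at a time: if S = 1 + c*ψ/S' with S'(0) = 1, then c is the ψ-coefficient of S and S' = c*ψ/(S - 1).
S_1 = c0/f = 1 + (137/32)*ψ + (18641/1024)*ψ^2 + ...; c1 = 137/32.
S_2 = c1*ψ/(S_1 - 1) = 1 + (-18641/4384)*ψ + (-532/18769)*ψ^2 + ...; c2 = -18641/4384.
S_3 = c2*ψ/(S_2 - 1) = 1 + (-2432/364831)*ψ + (46208/7091569)*ψ^2 + ...; c3 = -2432/364831.
S_4 = c3*ψ/(S_3 - 1) = 1 + (2603/2663)*ψ + ...; c4 = 2603/2663.

The regular C-fraction coefficients are [-8/7, 137/32, -18641/4384, -2432/364831, 2603/2663].


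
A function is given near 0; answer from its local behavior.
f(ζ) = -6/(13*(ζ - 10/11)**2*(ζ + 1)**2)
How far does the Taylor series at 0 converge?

The radius of convergence is 10/11.

Denominator factor (ζ + 1)^2: pole of order 2 at -1, modulus 1.
Denominator factor (ζ - 10/11)^2: pole of order 2 at 10/11, modulus 10/11.
The radius of convergence is the smallest modulus among the singular points: 10/11.


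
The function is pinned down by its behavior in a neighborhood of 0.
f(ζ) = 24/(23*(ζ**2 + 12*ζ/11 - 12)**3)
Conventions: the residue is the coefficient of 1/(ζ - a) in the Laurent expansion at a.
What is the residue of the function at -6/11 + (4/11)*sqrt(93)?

The residue is (161051/4209825792)*sqrt(93).

The factor ζ**2 + 12*ζ/11 - 12 splits as (ζ - a)(ζ - a') with a = -6/11 + (4/11)*sqrt(93), a' = -6/11 - (4/11)*sqrt(93). At the order-3 pole a set g(ζ) = (ζ - a)^3*f(ζ) = [24/23] / (ζ - a')^3.
Order-3 pole: residue = g''(a)/2; g''(-6/11 + (4/11)*sqrt(93)) = (161051/2104912896)*sqrt(93), so the residue is (161051/4209825792)*sqrt(93).


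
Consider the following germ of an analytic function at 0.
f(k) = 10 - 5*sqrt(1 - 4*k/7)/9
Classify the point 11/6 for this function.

The point is a regular point.

There is no denominator, hence no pole anywhere.
Branch term sqrt(1 - k/(7/4)): argument at 11/6 is -1/21, nonzero, so 11/6 is not its branch point (a point on a principal cut is still regular for the continued germ).
So the germ continues analytically to 11/6.


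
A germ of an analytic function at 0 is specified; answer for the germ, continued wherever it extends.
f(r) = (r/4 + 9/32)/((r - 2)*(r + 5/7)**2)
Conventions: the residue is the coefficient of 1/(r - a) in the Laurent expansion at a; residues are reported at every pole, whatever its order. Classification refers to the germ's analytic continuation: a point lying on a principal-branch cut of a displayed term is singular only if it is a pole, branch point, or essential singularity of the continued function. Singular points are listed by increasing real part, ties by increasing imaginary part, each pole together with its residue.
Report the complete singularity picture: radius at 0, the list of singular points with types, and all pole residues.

Radius of convergence at 0: 5/7.
At -5/7: a pole of order 2; residue -1225/11552.
At 2: a pole of order 1; residue 1225/11552.

Denominator factor (r - 2): pole of order 1 at 2, modulus 2.
Denominator factor (r + 5/7)^2: pole of order 2 at -5/7, modulus 5/7.
The radius of convergence is the smallest modulus among the singular points: 5/7.
At the order-2 pole -5/7 set g(r) = (r - (-5/7))^2*f(r) = (r/4 + 9/32)/(r - 2).
Order-2 pole: residue = g'(a); g'(-5/7) = -1225/11552, so the residue is -1225/11552.
At the order-1 pole 2 set g(r) = (r - (2))*f(r) = (r/4 + 9/32)/(r + 5/7)**2.
Simple pole: residue = g(a) at a = 2, which is 1225/11552.
List the singular points by increasing real part (a conjugate pair: the negative imaginary part first).


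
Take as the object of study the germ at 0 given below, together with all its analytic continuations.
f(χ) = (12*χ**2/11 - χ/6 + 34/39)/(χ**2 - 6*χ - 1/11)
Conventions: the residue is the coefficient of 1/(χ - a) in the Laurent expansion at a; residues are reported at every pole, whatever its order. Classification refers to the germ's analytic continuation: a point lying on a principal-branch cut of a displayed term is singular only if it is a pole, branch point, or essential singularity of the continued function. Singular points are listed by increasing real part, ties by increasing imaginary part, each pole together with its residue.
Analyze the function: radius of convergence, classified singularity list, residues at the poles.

Radius of convergence at 0: -3 + (10/11)*sqrt(11).
At 3 - (10/11)*sqrt(11): a pole of order 1; residue 421/132 - (189773/188760)*sqrt(11).
At 3 + (10/11)*sqrt(11): a pole of order 1; residue 421/132 + (189773/188760)*sqrt(11).

Denominator factor (χ**2 - 6*χ - 1/11): discriminant 400/11, real irrational roots 3 + (10/11)*sqrt(11) and 3 - (10/11)*sqrt(11); poles of order 1, moduli 3 + (10/11)*sqrt(11) and -3 + (10/11)*sqrt(11).
The radius of convergence is the smallest modulus among the singular points: -3 + (10/11)*sqrt(11).
The factor χ**2 - 6*χ - 1/11 splits as (χ - a)(χ - a') with a = 3 - (10/11)*sqrt(11), a' = 3 + (10/11)*sqrt(11). At the order-1 pole a set g(χ) = (χ - a)*f(χ) = [12*χ**2/11 - χ/6 + 34/39] / (χ - a').
Simple pole: residue = g(a) at a = 3 - (10/11)*sqrt(11), which is 421/132 - (189773/188760)*sqrt(11).
The factor χ**2 - 6*χ - 1/11 splits as (χ - a)(χ - a') with a = 3 + (10/11)*sqrt(11), a' = 3 - (10/11)*sqrt(11). At the order-1 pole a set g(χ) = (χ - a)*f(χ) = [12*χ**2/11 - χ/6 + 34/39] / (χ - a').
Simple pole: residue = g(a) at a = 3 + (10/11)*sqrt(11), which is 421/132 + (189773/188760)*sqrt(11).
List the singular points by increasing real part (a conjugate pair: the negative imaginary part first).
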